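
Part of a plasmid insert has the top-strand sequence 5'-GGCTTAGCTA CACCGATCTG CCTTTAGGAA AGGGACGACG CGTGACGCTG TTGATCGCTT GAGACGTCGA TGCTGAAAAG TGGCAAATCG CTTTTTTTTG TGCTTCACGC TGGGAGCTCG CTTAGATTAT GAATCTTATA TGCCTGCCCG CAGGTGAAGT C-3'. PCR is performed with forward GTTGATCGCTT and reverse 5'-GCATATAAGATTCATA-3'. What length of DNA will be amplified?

94 bp

Forward primer GTTGATCGCTT is found on the top strand at positions 50–60.
The reverse primer's reverse complement is TATGAATCTTATATGC, which matches the template at positions 128–143.
The product runs from position 50 to position 143, so its length is 143 − 50 + 1 = 94 bp.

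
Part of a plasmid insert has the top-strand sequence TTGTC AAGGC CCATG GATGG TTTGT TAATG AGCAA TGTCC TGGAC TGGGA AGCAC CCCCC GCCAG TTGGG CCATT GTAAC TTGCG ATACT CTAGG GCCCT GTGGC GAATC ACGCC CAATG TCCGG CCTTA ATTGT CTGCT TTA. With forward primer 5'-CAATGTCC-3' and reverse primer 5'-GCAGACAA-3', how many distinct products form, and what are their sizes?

Two products: 107 bp, 24 bp

The forward primer CAATGTCC matches the top strand at positions 33–40, 116–123.
The reverse primer's reverse complement is TTGTCTGC, matching at positions 132–139.
Each forward site pairs with the reverse site to give a product ending at position 139: sizes 107, 24 bp.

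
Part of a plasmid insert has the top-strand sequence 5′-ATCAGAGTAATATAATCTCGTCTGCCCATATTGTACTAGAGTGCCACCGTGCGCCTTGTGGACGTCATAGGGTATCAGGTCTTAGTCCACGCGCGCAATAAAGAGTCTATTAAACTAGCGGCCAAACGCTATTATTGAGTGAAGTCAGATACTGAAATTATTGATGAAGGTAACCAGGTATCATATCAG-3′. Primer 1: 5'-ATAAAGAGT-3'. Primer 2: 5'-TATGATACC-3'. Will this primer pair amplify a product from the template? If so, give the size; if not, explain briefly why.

Yes — an 88 bp product.

Primer 1 (ATAAAGAGT) matches the top strand at positions 98–106; it acts as a forward primer.
Primer 2's reverse complement is GGTATCATA, matching the top strand at positions 177–185; it acts as a reverse primer.
The 3' ends face each other across positions 98–185, giving an 88 bp product.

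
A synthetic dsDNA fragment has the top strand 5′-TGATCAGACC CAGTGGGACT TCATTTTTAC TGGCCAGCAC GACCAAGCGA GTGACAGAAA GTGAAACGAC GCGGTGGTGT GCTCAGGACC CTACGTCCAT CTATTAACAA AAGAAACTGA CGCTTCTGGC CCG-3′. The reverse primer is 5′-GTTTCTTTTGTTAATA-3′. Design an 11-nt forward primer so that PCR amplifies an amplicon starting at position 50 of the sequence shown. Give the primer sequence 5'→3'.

The reverse primer's reverse complement TATTAACAAAAGAAAC matches the template at positions 102–117; the product starts at position 50.
The forward primer is identical to the top strand over positions 50–60: AGTGACAGAAA.

5'-AGTGACAGAAA-3'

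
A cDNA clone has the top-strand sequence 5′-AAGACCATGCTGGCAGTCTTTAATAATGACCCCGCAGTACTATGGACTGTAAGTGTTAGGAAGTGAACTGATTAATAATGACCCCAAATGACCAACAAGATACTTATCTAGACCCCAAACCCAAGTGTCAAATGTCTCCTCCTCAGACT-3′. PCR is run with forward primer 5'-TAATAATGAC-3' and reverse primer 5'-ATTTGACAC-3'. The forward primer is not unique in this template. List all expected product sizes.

The forward primer TAATAATGAC matches the top strand at positions 21–30, 73–82.
The reverse primer's reverse complement is GTGTCAAAT, matching at positions 125–133.
Each forward site pairs with the reverse site to give a product ending at position 133: sizes 113, 61 bp.

113 bp, 61 bp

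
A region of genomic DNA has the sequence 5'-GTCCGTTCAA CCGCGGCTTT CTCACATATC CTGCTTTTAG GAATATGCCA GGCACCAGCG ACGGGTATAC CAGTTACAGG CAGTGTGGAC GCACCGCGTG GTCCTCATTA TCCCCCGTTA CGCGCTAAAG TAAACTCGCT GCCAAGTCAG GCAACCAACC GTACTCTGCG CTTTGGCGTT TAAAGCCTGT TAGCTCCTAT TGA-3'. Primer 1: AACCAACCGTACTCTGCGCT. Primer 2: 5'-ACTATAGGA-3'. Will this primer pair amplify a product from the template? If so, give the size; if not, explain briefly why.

No product — primer 2 has no binding site in the template.

Primer 2 (ACTATAGGA) does not match the top strand, and its reverse complement TCCTATAGT does not match either.
With no annealing site for primer 2, no amplification occurs.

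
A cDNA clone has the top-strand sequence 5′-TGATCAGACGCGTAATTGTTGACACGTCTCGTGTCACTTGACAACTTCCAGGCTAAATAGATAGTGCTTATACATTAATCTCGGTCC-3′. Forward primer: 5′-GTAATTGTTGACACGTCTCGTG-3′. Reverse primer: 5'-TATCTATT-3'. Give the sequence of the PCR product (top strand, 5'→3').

The forward primer matches the template at positions 12–33.
Taking the reverse complement of TATCTATT gives AATAGATA, found at positions 56–63 on the template; the primer anneals here to the top strand with its 3' end pointing upstream.
The product is the template from position 12 through 63 (52 bp).

5'-GTAATTGTTGACACGTCTCGTGTCACTTGACAACTTCCAGGCTAAATAGATA-3'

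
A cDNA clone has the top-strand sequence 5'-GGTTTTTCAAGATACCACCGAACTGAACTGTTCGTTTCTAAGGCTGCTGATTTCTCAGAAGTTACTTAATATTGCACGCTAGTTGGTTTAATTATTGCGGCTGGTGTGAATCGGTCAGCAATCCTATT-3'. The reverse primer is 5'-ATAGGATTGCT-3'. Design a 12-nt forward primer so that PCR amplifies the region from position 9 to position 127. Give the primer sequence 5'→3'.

5'-AAGATACCACCG-3'

The reverse primer's reverse complement AGCAATCCTAT matches the template at positions 117–127; the product starts at position 9.
The forward primer is identical to the top strand over positions 9–20: AAGATACCACCG.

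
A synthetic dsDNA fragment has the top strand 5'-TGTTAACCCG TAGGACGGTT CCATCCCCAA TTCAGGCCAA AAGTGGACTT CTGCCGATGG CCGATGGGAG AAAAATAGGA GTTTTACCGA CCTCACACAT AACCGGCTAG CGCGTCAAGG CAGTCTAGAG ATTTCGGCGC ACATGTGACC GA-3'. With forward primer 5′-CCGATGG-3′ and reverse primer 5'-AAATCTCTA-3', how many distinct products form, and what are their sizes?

Two products: 81 bp, 74 bp

The forward primer CCGATGG matches the top strand at positions 54–60, 61–67.
The reverse primer's reverse complement is TAGAGATTT, matching at positions 126–134.
Each forward site pairs with the reverse site to give a product ending at position 134: sizes 81, 74 bp.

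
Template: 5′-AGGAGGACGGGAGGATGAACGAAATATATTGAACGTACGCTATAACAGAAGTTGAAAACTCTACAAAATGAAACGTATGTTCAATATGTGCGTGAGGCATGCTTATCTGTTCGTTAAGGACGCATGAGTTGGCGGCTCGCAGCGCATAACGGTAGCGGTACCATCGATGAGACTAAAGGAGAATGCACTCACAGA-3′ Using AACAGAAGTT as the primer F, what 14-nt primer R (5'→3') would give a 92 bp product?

5'-CCGCCAACTCATGC-3'

The forward primer binds at positions 44–53, so a 92 bp product ends at position 44 + 92 − 1 = 135.
The reverse primer anneals to the top strand over positions 122–135, i.e. to GCATGAGTTGGCGG.
Its sequence written 5'→3' is the reverse complement: CCGCCAACTCATGC.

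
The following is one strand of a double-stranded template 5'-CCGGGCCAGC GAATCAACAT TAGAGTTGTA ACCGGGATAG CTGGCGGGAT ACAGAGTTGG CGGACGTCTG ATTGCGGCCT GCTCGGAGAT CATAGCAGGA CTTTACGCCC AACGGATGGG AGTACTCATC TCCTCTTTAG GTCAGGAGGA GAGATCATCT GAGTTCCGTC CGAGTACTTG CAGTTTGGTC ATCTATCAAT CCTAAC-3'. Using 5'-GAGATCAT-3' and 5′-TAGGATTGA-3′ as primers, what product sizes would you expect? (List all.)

The forward primer GAGATCAT matches the top strand at positions 86–93, 151–158.
The reverse primer's reverse complement is TCAATCCTA, matching at positions 196–204.
Each forward site pairs with the reverse site to give a product ending at position 204: sizes 119, 54 bp.

119 bp, 54 bp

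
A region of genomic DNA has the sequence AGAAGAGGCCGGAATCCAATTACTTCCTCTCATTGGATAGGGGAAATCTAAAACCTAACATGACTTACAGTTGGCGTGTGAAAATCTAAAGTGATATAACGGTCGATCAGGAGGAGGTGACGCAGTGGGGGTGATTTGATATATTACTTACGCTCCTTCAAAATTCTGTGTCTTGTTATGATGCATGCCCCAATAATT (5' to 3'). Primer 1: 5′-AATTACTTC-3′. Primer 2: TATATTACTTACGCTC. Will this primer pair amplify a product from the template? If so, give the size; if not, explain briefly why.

Primer 1 (AATTACTTC) matches the top strand at positions 18–26 (3' end points downstream).
Primer 2 (TATATTACTTACGCTC) also matches the top strand directly, at positions 140–155 — its reverse complement GAGCGTAAGTAATATA is not present.
Both primers anneal to the bottom strand with 3' ends pointing the same way, so neither can prime synthesis back toward the other.

No product — both primers anneal to the same strand and extend in the same direction.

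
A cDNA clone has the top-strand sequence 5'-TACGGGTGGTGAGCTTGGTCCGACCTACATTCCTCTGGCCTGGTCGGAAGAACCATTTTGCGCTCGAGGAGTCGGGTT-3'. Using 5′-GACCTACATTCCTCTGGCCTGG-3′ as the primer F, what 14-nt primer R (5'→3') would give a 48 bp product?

The forward primer binds at positions 22–43, so a 48 bp product ends at position 22 + 48 − 1 = 69.
The reverse primer anneals to the top strand over positions 56–69, i.e. to TTTTGCGCTCGAGG.
Its sequence written 5'→3' is the reverse complement: CCTCGAGCGCAAAA.

5'-CCTCGAGCGCAAAA-3'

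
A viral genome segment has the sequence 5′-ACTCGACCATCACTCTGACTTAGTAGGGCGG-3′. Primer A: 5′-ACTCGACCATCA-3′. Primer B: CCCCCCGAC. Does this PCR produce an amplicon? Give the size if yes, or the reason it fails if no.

No product — primer B has no binding site in the template.

Primer B (CCCCCCGAC) does not match the top strand, and its reverse complement GTCGGGGGG does not match either.
With no annealing site for primer B, no amplification occurs.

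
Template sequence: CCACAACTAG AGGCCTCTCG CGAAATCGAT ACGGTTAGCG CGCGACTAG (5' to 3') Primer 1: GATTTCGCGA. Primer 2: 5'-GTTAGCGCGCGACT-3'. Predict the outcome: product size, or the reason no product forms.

Primer 1 (GATTTCGCGA) has reverse complement TCGCGAAATC, which matches the top strand at positions 18–27; primer 1 anneals to the top strand there with its 3' end pointing upstream toward position 18.
Primer 2 (GTTAGCGCGCGACT) matches the top strand directly at positions 34–47; it anneals to the bottom strand with its 3' end pointing downstream toward position 47.
The 3' ends diverge (primer 1 extends toward position 1, primer 2 toward position 49), so the primers never converge on a shared product.

No product — the primers' 3' ends point away from each other.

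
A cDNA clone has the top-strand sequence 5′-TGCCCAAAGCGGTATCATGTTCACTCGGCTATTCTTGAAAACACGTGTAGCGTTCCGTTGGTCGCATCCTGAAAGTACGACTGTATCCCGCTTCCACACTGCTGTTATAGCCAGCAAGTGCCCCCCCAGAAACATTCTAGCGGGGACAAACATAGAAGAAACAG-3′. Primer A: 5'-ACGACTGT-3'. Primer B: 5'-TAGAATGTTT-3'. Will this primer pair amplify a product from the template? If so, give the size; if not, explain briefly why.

Yes — a 63 bp product.

Primer A (ACGACTGT) matches the top strand at positions 77–84; it acts as a forward primer.
Primer B's reverse complement is AAACATTCTA, matching the top strand at positions 130–139; it acts as a reverse primer.
The 3' ends face each other across positions 77–139, giving a 63 bp product.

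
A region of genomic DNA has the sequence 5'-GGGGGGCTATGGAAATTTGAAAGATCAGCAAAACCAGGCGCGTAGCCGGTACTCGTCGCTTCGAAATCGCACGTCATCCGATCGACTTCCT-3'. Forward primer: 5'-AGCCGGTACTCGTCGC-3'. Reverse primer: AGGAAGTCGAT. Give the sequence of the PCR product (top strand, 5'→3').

Scanning the template, AGCCGGTACTCGTCGC occurs at positions 44–59; this primer anneals to the bottom strand there with its 3' end pointing downstream.
Reverse complement of the reverse primer: ATCGACTTCCT. This occurs on the top strand at positions 81–91.
The product is the template from position 44 through 91 (48 bp).

5'-AGCCGGTACTCGTCGCTTCGAAATCGCACGTCATCCGATCGACTTCCT-3'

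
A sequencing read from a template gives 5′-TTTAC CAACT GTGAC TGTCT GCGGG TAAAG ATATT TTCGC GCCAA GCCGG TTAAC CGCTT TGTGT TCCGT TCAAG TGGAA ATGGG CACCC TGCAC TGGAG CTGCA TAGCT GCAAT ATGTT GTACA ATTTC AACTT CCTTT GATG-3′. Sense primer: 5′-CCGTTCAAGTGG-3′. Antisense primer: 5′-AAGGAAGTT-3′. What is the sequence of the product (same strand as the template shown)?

Forward primer CCGTTCAAGTGG is found on the top strand at positions 67–78.
Taking the reverse complement of AAGGAAGTT gives AACTTCCTT, found at positions 131–139 on the template; the primer anneals here to the top strand with its 3' end pointing upstream.
The product is the template from position 67 through 139 (73 bp).

5'-CCGTTCAAGTGGAAATGGGCACCCTGCACTGGAGCTGCATAGCTGCAATATGTTGTACAATTTCAACTTCCTT-3'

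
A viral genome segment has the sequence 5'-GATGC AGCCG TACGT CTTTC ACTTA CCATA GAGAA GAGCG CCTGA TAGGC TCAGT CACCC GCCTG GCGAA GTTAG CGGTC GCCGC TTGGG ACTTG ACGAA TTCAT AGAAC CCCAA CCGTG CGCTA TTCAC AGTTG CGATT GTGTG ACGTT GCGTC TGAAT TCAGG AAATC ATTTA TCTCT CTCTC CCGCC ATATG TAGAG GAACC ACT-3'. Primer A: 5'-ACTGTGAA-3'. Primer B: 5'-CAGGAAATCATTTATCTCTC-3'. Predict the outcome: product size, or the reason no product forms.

No product — the primers' 3' ends point away from each other.

Primer A (ACTGTGAA) has reverse complement TTCACAGT, which matches the top strand at positions 126–133; primer A anneals to the top strand there with its 3' end pointing upstream toward position 126.
Primer B (CAGGAAATCATTTATCTCTC) matches the top strand directly at positions 162–181; it anneals to the bottom strand with its 3' end pointing downstream toward position 181.
The 3' ends diverge (primer A extends toward position 1, primer B toward position 208), so the primers never converge on a shared product.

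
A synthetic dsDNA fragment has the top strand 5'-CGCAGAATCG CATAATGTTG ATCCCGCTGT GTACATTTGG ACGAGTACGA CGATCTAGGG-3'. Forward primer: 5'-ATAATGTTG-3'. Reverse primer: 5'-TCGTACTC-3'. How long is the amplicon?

39 bp

The forward primer matches the template at positions 12–20.
Reverse complement of the reverse primer: GAGTACGA. This occurs on the top strand at positions 43–50.
Product length = (reverse-primer end) − (forward-primer start) + 1 = 50 − 12 + 1 = 39 bp.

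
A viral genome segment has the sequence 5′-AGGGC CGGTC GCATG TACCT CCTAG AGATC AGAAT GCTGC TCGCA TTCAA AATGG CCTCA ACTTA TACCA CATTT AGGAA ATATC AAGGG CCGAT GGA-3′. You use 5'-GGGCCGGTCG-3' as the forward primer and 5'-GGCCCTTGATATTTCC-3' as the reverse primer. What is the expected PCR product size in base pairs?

91 bp

Forward primer GGGCCGGTCG is found on the top strand at positions 2–11.
Reverse complement of the reverse primer: GGAAATATCAAGGGCC. This occurs on the top strand at positions 77–92.
The product runs from position 2 to position 92, so its length is 92 − 2 + 1 = 91 bp.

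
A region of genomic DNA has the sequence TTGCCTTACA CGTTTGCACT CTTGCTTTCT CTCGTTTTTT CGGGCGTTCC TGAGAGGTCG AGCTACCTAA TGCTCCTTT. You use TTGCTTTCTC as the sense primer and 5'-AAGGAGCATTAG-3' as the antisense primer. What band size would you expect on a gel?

Scanning the template, TTGCTTTCTC occurs at positions 22–31; this primer anneals to the bottom strand there with its 3' end pointing downstream.
Reverse complement of the reverse primer: CTAATGCTCCTT. This occurs on the top strand at positions 67–78.
Product length = (reverse-primer end) − (forward-primer start) + 1 = 78 − 22 + 1 = 57 bp.

57 bp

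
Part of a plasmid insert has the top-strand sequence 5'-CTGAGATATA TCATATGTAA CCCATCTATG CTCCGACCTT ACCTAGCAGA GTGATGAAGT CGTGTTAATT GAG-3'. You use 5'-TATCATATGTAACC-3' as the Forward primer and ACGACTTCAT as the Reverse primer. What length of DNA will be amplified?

55 bp

The forward primer matches the template at positions 9–22.
The reverse primer's reverse complement is ATGAAGTCGT, which matches the template at positions 54–63.
Amplicon spans positions 9–63: 55 bp.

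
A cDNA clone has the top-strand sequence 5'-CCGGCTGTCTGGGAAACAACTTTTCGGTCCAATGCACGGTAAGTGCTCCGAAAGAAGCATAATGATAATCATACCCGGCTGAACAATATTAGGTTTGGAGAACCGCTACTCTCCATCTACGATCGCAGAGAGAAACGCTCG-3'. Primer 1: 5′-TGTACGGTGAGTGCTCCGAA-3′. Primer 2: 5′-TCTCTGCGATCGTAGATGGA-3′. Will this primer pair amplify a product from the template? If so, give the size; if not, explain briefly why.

Primer 1 (TGTACGGTGAGTGCTCCGAA) does not match the top strand, and its reverse complement TTCGGAGCACTCACCGTACA does not match either.
With no annealing site for primer 1, no amplification occurs.

No product — primer 1 has no binding site in the template.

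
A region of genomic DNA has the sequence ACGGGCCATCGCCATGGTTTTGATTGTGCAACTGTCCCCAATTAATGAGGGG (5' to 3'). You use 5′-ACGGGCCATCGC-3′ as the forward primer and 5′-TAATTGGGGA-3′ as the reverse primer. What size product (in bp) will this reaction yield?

The forward primer matches the template at positions 1–12.
Reverse complement of the reverse primer: TCCCCAATTA. This occurs on the top strand at positions 35–44.
Amplicon spans positions 1–44: 44 bp.

44 bp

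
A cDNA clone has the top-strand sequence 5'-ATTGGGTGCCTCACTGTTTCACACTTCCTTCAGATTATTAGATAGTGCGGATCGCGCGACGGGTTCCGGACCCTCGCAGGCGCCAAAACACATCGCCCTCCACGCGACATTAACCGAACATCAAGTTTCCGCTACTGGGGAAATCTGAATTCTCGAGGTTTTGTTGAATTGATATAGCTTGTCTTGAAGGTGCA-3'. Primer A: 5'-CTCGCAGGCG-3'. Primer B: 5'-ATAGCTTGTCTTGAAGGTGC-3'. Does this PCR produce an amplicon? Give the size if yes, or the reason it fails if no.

No product — both primers anneal to the same strand and extend in the same direction.

Primer A (CTCGCAGGCG) matches the top strand at positions 73–82 (3' end points downstream).
Primer B (ATAGCTTGTCTTGAAGGTGC) also matches the top strand directly, at positions 174–193 — its reverse complement GCACCTTCAAGACAAGCTAT is not present.
Both primers anneal to the bottom strand with 3' ends pointing the same way, so neither can prime synthesis back toward the other.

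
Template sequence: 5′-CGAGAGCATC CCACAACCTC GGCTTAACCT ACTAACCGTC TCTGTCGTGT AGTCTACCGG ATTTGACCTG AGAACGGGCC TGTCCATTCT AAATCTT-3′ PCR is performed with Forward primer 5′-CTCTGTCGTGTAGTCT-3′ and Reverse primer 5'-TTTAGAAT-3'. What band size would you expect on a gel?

54 bp

Forward primer CTCTGTCGTGTAGTCT is found on the top strand at positions 40–55.
Reverse complement of the reverse primer: ATTCTAAA. This occurs on the top strand at positions 86–93.
Product length = (reverse-primer end) − (forward-primer start) + 1 = 93 − 40 + 1 = 54 bp.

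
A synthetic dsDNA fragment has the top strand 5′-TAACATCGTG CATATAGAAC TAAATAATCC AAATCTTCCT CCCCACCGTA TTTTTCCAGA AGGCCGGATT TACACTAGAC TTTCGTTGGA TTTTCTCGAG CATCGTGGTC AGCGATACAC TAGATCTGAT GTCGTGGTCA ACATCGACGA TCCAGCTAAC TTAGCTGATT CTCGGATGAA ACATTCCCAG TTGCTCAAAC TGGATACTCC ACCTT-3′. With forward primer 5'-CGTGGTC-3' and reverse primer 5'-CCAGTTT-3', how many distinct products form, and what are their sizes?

Two products: 100 bp, 71 bp

The forward primer CGTGGTC matches the top strand at positions 104–110, 133–139.
The reverse primer's reverse complement is AAACTGG, matching at positions 197–203.
Each forward site pairs with the reverse site to give a product ending at position 203: sizes 100, 71 bp.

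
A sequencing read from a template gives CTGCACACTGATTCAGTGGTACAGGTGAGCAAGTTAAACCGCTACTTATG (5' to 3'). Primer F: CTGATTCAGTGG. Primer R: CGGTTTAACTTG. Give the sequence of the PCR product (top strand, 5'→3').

Scanning the template, CTGATTCAGTGG occurs at positions 8–19; this primer anneals to the bottom strand there with its 3' end pointing downstream.
Taking the reverse complement of CGGTTTAACTTG gives CAAGTTAAACCG, found at positions 30–41 on the template; the primer anneals here to the top strand with its 3' end pointing upstream.
The product is the template from position 8 through 41 (34 bp).

5'-CTGATTCAGTGGTACAGGTGAGCAAGTTAAACCG-3'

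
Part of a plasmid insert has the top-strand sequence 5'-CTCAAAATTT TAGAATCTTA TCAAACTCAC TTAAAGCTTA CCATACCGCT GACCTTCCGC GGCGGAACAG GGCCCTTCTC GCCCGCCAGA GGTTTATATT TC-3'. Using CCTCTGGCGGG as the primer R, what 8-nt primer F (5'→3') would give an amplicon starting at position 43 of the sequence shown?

The reverse primer's reverse complement CCCGCCAGAGG matches the template at positions 82–92; the product starts at position 43.
The forward primer is identical to the top strand over positions 43–50: ATACCGCT.

5'-ATACCGCT-3'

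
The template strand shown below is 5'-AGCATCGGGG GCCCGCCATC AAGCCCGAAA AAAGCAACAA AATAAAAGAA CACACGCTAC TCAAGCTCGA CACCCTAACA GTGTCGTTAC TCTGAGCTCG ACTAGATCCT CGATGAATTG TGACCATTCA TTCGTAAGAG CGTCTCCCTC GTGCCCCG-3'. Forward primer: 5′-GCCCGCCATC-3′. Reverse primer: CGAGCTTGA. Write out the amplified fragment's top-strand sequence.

5'-GCCCGCCATCAAGCCCGAAAAAAGCAACAAAATAAAAGAACACACGCTACTCAAGCTCG-3'

The forward primer matches the template at positions 11–20.
Taking the reverse complement of CGAGCTTGA gives TCAAGCTCG, found at positions 61–69 on the template; the primer anneals here to the top strand with its 3' end pointing upstream.
The product is the template from position 11 through 69 (59 bp).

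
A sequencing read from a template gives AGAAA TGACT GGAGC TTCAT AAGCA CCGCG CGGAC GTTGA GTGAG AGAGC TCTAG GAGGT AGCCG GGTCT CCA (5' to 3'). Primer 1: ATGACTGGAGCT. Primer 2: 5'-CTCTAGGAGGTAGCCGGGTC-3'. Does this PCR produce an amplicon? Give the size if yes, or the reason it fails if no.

No product — both primers anneal to the same strand and extend in the same direction.

Primer 1 (ATGACTGGAGCT) matches the top strand at positions 5–16 (3' end points downstream).
Primer 2 (CTCTAGGAGGTAGCCGGGTC) also matches the top strand directly, at positions 50–69 — its reverse complement GACCCGGCTACCTCCTAGAG is not present.
Both primers anneal to the bottom strand with 3' ends pointing the same way, so neither can prime synthesis back toward the other.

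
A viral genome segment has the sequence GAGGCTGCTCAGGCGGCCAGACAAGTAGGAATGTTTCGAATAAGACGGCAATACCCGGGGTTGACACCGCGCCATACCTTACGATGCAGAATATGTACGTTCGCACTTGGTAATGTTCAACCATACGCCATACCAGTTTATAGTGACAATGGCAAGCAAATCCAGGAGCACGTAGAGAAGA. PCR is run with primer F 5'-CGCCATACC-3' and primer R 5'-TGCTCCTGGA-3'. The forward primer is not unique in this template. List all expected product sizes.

101 bp, 45 bp

The forward primer CGCCATACC matches the top strand at positions 70–78, 126–134.
The reverse primer's reverse complement is TCCAGGAGCA, matching at positions 161–170.
Each forward site pairs with the reverse site to give a product ending at position 170: sizes 101, 45 bp.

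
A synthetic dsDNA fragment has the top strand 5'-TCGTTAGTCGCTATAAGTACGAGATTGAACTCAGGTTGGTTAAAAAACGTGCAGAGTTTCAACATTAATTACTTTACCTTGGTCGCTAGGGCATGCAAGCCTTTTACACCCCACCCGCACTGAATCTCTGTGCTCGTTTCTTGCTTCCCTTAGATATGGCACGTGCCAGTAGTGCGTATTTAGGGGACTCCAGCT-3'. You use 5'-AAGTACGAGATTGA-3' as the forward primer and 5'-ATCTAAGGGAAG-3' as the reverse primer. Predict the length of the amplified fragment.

The forward primer matches the template at positions 15–28.
Reverse complement of the reverse primer: CTTCCCTTAGAT. This occurs on the top strand at positions 144–155.
Product length = (reverse-primer end) − (forward-primer start) + 1 = 155 − 15 + 1 = 141 bp.

141 bp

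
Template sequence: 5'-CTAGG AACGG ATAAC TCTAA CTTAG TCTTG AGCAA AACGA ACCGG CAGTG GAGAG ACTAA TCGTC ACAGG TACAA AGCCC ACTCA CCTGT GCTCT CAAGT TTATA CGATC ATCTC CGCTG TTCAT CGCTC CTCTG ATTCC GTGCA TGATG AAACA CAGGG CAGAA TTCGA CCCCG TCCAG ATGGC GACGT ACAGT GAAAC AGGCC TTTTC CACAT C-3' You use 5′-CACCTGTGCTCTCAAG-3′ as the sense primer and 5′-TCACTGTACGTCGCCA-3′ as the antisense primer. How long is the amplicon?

114 bp

The forward primer matches the template at positions 84–99.
Reverse complement of the reverse primer: TGGCGACGTACAGTGA. This occurs on the top strand at positions 182–197.
The product runs from position 84 to position 197, so its length is 197 − 84 + 1 = 114 bp.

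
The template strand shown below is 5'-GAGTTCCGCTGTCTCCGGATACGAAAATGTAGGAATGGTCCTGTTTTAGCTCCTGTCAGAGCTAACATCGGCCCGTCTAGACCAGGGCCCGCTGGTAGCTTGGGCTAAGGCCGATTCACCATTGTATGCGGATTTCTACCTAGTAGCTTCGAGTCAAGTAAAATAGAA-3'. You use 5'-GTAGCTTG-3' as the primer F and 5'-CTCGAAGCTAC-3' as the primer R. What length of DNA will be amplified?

The forward primer matches the template at positions 95–102.
The reverse primer's reverse complement is GTAGCTTCGAG, which matches the template at positions 143–153.
The product runs from position 95 to position 153, so its length is 153 − 95 + 1 = 59 bp.

59 bp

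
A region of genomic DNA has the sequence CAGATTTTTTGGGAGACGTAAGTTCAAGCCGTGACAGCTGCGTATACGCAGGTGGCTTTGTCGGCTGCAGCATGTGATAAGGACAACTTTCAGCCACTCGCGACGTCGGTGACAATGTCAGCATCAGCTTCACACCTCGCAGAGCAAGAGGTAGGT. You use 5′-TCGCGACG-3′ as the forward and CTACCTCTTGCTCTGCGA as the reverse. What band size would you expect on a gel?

Scanning the template, TCGCGACG occurs at positions 98–105; this primer anneals to the bottom strand there with its 3' end pointing downstream.
Taking the reverse complement of CTACCTCTTGCTCTGCGA gives TCGCAGAGCAAGAGGTAG, found at positions 137–154 on the template; the primer anneals here to the top strand with its 3' end pointing upstream.
Amplicon spans positions 98–154: 57 bp.

57 bp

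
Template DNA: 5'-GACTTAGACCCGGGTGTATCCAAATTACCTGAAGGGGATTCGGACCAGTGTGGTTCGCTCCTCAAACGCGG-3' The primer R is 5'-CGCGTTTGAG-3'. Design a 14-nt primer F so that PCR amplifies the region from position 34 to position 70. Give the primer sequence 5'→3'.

5'-GGGGATTCGGACCA-3'

The reverse primer's reverse complement CTCAAACGCG matches the template at positions 61–70; the product starts at position 34.
The forward primer is identical to the top strand over positions 34–47: GGGGATTCGGACCA.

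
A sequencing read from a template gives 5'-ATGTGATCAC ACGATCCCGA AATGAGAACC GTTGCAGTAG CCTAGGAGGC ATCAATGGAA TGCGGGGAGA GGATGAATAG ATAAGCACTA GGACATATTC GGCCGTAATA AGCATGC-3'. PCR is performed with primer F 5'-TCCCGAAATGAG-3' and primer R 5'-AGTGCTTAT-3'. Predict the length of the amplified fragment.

Forward primer TCCCGAAATGAG is found on the top strand at positions 15–26.
Reverse complement of the reverse primer: ATAAGCACT. This occurs on the top strand at positions 81–89.
The product runs from position 15 to position 89, so its length is 89 − 15 + 1 = 75 bp.

75 bp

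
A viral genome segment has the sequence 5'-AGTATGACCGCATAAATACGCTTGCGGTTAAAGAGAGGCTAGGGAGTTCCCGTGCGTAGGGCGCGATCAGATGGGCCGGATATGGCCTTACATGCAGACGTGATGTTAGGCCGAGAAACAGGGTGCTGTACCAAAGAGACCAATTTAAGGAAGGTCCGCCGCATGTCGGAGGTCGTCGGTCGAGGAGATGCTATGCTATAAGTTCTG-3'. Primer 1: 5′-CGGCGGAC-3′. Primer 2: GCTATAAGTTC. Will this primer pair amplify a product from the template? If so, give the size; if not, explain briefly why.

Primer 1 (CGGCGGAC) has reverse complement GTCCGCCG, which matches the top strand at positions 154–161; primer 1 anneals to the top strand there with its 3' end pointing upstream toward position 154.
Primer 2 (GCTATAAGTTC) matches the top strand directly at positions 195–205; it anneals to the bottom strand with its 3' end pointing downstream toward position 205.
The 3' ends diverge (primer 1 extends toward position 1, primer 2 toward position 207), so the primers never converge on a shared product.

No product — the primers' 3' ends point away from each other.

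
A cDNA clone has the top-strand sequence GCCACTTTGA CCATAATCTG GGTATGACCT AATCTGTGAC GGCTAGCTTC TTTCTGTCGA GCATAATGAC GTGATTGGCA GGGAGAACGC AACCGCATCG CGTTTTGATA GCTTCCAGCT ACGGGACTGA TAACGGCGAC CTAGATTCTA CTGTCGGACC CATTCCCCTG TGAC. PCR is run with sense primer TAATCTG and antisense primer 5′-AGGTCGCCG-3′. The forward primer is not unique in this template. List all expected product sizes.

129 bp, 113 bp

The forward primer TAATCTG matches the top strand at positions 14–20, 30–36.
The reverse primer's reverse complement is CGGCGACCT, matching at positions 134–142.
Each forward site pairs with the reverse site to give a product ending at position 142: sizes 129, 113 bp.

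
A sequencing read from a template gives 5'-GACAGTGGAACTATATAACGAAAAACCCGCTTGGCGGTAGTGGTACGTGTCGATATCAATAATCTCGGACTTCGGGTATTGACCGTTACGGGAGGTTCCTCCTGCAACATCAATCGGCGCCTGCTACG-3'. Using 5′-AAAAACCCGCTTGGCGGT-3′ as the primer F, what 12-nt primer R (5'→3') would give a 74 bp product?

The forward primer binds at positions 21–38, so a 74 bp product ends at position 21 + 74 − 1 = 94.
The reverse primer anneals to the top strand over positions 83–94, i.e. to CCGTTACGGGAG.
Its sequence written 5'→3' is the reverse complement: CTCCCGTAACGG.

5'-CTCCCGTAACGG-3'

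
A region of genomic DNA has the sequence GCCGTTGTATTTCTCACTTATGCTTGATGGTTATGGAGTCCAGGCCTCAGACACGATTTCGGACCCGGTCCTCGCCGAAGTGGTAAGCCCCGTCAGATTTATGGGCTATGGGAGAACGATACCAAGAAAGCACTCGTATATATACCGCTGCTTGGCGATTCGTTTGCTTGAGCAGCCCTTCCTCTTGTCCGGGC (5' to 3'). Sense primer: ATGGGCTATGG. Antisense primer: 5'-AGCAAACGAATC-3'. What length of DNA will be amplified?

68 bp

Forward primer ATGGGCTATGG is found on the top strand at positions 101–111.
The reverse primer's reverse complement is GATTCGTTTGCT, which matches the template at positions 157–168.
Product length = (reverse-primer end) − (forward-primer start) + 1 = 168 − 101 + 1 = 68 bp.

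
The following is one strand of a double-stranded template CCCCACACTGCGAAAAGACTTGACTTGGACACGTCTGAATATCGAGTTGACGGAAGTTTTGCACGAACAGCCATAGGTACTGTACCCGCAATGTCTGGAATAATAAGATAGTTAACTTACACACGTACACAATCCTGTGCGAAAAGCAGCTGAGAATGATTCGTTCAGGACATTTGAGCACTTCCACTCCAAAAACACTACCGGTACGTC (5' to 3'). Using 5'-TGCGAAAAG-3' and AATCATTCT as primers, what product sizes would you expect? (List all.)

153 bp, 24 bp

The forward primer TGCGAAAAG matches the top strand at positions 9–17, 138–146.
The reverse primer's reverse complement is AGAATGATT, matching at positions 153–161.
Each forward site pairs with the reverse site to give a product ending at position 161: sizes 153, 24 bp.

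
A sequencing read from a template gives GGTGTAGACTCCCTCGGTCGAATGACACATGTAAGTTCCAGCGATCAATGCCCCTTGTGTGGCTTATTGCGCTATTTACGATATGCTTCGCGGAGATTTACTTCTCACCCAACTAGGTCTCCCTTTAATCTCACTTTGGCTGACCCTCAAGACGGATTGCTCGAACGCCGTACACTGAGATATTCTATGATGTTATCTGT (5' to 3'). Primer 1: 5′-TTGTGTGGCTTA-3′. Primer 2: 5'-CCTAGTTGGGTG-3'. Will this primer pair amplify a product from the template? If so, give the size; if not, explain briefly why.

Primer 1 (TTGTGTGGCTTA) matches the top strand at positions 55–66; it acts as a forward primer.
Primer 2's reverse complement is CACCCAACTAGG, matching the top strand at positions 106–117; it acts as a reverse primer.
The 3' ends face each other across positions 55–117, giving a 63 bp product.

Yes — a 63 bp product.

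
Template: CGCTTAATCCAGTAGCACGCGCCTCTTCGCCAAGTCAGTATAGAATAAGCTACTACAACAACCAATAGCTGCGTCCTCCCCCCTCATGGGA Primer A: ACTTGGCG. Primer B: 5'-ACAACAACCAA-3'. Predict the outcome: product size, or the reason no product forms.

Primer A (ACTTGGCG) has reverse complement CGCCAAGT, which matches the top strand at positions 28–35; primer A anneals to the top strand there with its 3' end pointing upstream toward position 28.
Primer B (ACAACAACCAA) matches the top strand directly at positions 55–65; it anneals to the bottom strand with its 3' end pointing downstream toward position 65.
The 3' ends diverge (primer A extends toward position 1, primer B toward position 91), so the primers never converge on a shared product.

No product — the primers' 3' ends point away from each other.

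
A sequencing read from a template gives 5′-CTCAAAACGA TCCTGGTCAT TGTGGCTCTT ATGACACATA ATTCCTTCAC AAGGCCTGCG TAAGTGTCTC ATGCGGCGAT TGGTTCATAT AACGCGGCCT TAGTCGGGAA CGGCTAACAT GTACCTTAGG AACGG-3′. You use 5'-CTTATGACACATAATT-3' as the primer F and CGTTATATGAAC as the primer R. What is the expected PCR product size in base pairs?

The forward primer matches the template at positions 28–43.
The reverse primer's reverse complement is GTTCATATAACG, which matches the template at positions 83–94.
The product runs from position 28 to position 94, so its length is 94 − 28 + 1 = 67 bp.

67 bp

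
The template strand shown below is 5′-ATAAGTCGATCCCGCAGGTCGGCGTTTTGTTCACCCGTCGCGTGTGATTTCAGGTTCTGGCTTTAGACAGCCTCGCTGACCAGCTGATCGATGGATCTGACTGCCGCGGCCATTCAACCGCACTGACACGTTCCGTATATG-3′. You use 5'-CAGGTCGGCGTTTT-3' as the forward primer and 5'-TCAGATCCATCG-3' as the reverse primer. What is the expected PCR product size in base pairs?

Scanning the template, CAGGTCGGCGTTTT occurs at positions 15–28; this primer anneals to the bottom strand there with its 3' end pointing downstream.
Taking the reverse complement of TCAGATCCATCG gives CGATGGATCTGA, found at positions 89–100 on the template; the primer anneals here to the top strand with its 3' end pointing upstream.
The product runs from position 15 to position 100, so its length is 100 − 15 + 1 = 86 bp.

86 bp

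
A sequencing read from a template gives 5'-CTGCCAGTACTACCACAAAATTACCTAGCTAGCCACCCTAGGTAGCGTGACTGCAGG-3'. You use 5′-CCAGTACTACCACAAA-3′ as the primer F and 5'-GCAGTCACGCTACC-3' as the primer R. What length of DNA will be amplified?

51 bp

Forward primer CCAGTACTACCACAAA is found on the top strand at positions 4–19.
Taking the reverse complement of GCAGTCACGCTACC gives GGTAGCGTGACTGC, found at positions 41–54 on the template; the primer anneals here to the top strand with its 3' end pointing upstream.
Amplicon spans positions 4–54: 51 bp.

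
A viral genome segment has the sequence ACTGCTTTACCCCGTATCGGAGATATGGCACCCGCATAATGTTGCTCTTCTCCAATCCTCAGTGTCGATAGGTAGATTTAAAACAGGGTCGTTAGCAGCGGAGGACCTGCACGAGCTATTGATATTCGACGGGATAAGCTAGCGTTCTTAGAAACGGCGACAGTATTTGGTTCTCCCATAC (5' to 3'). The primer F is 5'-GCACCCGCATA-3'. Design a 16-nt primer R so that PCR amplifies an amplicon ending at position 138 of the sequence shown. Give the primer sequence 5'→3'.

5'-CTTATCCCGTCGAATA-3'

The forward primer binds at positions 28–38; the product's 3' end on the top strand is position 138.
The reverse primer anneals to the top strand over positions 123–138, i.e. to TATTCGACGGGATAAG.
Its sequence written 5'→3' is the reverse complement: CTTATCCCGTCGAATA.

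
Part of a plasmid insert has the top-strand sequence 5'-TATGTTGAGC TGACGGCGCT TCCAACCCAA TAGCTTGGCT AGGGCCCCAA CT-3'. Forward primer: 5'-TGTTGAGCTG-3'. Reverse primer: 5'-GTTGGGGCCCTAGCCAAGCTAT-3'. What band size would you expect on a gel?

49 bp

Forward primer TGTTGAGCTG is found on the top strand at positions 3–12.
Reverse complement of the reverse primer: ATAGCTTGGCTAGGGCCCCAAC. This occurs on the top strand at positions 30–51.
Product length = (reverse-primer end) − (forward-primer start) + 1 = 51 − 3 + 1 = 49 bp.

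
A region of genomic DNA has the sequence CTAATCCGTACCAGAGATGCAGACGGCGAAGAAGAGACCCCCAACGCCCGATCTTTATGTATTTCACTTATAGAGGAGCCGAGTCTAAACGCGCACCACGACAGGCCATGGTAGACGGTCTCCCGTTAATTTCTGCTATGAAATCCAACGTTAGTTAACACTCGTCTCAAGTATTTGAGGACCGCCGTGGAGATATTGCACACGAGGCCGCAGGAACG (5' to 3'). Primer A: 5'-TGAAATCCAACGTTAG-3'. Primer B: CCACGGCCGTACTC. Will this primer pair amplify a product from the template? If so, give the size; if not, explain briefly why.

Primer B (CCACGGCCGTACTC) does not match the top strand, and its reverse complement GAGTACGGCCGTGG does not match either.
With no annealing site for primer B, no amplification occurs.

No product — primer B has no binding site in the template.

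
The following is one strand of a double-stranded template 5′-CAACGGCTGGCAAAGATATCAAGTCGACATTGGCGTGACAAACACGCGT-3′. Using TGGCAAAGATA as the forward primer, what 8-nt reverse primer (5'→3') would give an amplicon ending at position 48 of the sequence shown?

The forward primer binds at positions 8–18; the product's 3' end on the top strand is position 48.
The reverse primer anneals to the top strand over positions 41–48, i.e. to AACACGCG.
Its sequence written 5'→3' is the reverse complement: CGCGTGTT.

5'-CGCGTGTT-3'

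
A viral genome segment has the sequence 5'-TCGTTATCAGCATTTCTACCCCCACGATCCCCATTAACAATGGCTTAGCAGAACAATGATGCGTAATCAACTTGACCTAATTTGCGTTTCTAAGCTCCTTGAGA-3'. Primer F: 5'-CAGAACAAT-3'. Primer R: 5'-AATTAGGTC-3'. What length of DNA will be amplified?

34 bp

Forward primer CAGAACAAT is found on the top strand at positions 49–57.
Reverse complement of the reverse primer: GACCTAATT. This occurs on the top strand at positions 74–82.
The product runs from position 49 to position 82, so its length is 82 − 49 + 1 = 34 bp.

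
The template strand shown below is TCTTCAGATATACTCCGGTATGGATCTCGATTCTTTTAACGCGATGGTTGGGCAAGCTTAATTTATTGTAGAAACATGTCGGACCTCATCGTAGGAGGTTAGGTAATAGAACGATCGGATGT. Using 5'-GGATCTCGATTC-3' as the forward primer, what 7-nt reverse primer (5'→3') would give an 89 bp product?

5'-TCTATTA-3'

The forward primer binds at positions 22–33, so an 89 bp product ends at position 22 + 89 − 1 = 110.
The reverse primer anneals to the top strand over positions 104–110, i.e. to TAATAGA.
Its sequence written 5'→3' is the reverse complement: TCTATTA.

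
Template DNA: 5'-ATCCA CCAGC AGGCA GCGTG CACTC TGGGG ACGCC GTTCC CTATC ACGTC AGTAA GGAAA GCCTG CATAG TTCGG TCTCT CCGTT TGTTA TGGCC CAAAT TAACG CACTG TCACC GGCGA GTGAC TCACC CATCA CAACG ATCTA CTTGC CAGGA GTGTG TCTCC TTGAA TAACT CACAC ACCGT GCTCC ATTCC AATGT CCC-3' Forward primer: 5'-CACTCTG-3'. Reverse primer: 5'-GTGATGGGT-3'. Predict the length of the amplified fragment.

Scanning the template, CACTCTG occurs at positions 21–27; this primer anneals to the bottom strand there with its 3' end pointing downstream.
Taking the reverse complement of GTGATGGGT gives ACCCATCAC, found at positions 128–136 on the template; the primer anneals here to the top strand with its 3' end pointing upstream.
Product length = (reverse-primer end) − (forward-primer start) + 1 = 136 − 21 + 1 = 116 bp.

116 bp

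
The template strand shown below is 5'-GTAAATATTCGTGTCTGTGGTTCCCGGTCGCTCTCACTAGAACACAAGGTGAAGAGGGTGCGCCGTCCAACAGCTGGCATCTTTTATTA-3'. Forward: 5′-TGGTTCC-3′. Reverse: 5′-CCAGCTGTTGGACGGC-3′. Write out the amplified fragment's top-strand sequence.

The forward primer matches the template at positions 18–24.
Taking the reverse complement of CCAGCTGTTGGACGGC gives GCCGTCCAACAGCTGG, found at positions 62–77 on the template; the primer anneals here to the top strand with its 3' end pointing upstream.
The product is the template from position 18 through 77 (60 bp).

5'-TGGTTCCCGGTCGCTCTCACTAGAACACAAGGTGAAGAGGGTGCGCCGTCCAACAGCTGG-3'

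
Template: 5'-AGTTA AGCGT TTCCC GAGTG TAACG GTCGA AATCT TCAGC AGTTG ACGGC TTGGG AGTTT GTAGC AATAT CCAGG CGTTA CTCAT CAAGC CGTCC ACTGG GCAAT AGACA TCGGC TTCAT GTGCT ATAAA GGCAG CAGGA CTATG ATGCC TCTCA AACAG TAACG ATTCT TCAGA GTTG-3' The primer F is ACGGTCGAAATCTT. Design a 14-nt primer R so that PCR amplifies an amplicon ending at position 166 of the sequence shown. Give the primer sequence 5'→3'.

The forward primer binds at positions 23–36; the product's 3' end on the top strand is position 166.
The reverse primer anneals to the top strand over positions 153–166, i.e. to TCAAACAGTAACGA.
Its sequence written 5'→3' is the reverse complement: TCGTTACTGTTTGA.

5'-TCGTTACTGTTTGA-3'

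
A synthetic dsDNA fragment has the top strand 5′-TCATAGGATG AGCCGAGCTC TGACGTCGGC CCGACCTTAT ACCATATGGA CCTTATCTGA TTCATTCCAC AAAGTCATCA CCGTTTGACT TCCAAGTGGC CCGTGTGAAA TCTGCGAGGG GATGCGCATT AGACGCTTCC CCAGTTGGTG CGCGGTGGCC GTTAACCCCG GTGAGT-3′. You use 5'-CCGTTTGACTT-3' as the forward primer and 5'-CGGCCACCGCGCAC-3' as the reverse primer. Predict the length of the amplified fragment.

81 bp

Scanning the template, CCGTTTGACTT occurs at positions 81–91; this primer anneals to the bottom strand there with its 3' end pointing downstream.
Reverse complement of the reverse primer: GTGCGCGGTGGCCG. This occurs on the top strand at positions 148–161.
Amplicon spans positions 81–161: 81 bp.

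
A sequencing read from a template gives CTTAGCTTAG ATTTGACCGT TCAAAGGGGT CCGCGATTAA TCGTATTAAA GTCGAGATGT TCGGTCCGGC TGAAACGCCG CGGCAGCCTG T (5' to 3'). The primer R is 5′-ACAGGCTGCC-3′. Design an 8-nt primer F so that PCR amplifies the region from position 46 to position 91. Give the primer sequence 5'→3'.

5'-TTAAAGTC-3'

The reverse primer's reverse complement GGCAGCCTGT matches the template at positions 82–91; the product starts at position 46.
The forward primer is identical to the top strand over positions 46–53: TTAAAGTC.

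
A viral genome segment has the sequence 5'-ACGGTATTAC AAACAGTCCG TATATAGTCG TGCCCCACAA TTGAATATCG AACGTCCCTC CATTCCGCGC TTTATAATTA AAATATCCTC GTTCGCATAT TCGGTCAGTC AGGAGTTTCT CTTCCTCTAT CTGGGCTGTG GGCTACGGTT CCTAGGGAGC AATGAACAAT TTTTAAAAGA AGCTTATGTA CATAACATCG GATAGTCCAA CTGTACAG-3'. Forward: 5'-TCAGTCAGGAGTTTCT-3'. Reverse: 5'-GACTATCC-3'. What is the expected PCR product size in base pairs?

Scanning the template, TCAGTCAGGAGTTTCT occurs at positions 105–120; this primer anneals to the bottom strand there with its 3' end pointing downstream.
Taking the reverse complement of GACTATCC gives GGATAGTC, found at positions 200–207 on the template; the primer anneals here to the top strand with its 3' end pointing upstream.
Amplicon spans positions 105–207: 103 bp.

103 bp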